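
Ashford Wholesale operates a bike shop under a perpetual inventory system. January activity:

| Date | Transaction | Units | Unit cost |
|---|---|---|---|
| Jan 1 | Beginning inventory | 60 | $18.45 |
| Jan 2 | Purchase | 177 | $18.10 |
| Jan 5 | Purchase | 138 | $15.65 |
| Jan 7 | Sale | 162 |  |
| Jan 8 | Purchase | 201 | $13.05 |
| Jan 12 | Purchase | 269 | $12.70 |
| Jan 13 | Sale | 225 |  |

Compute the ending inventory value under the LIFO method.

Jan 7, 162 sold [LIFO — newest first]: 138 @ $15.65 + 24 @ $18.10 = $2,594.10
Jan 13, 225 sold [LIFO — newest first]: 225 @ $12.70 = $2,857.50
Total COGS = $2,594.10 + $2,857.50 = $5,451.60
Ending inventory: 60 @ $18.45 + 153 @ $18.10 + 201 @ $13.05 + 44 @ $12.70 = $7,058.15

Ending inventory = $7,058.15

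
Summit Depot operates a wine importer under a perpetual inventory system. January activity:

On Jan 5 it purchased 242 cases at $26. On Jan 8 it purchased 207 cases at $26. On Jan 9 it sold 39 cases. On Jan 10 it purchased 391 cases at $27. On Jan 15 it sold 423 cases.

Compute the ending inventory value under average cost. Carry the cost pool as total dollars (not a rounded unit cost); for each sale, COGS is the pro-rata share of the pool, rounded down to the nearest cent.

After Jan 5: 242 on hand, pool $6,292.00 (≈ $26.0000 each)
After Jan 8: 449 on hand, pool $11,674.00 (≈ $26.0000 each)
Jan 9, sell 39: 39/449 × $11,674.00 → $1,014.00
After Jan 10: 801 on hand, pool $21,217.00 (≈ $26.4881 each)
Jan 15, sell 423: 423/801 × $21,217.00 → $11,204.48
Total COGS = $1,014.00 + $11,204.48 = $12,218.48
Ending inventory (cost pool remaining) = $10,012.52

Ending inventory = $10,012.52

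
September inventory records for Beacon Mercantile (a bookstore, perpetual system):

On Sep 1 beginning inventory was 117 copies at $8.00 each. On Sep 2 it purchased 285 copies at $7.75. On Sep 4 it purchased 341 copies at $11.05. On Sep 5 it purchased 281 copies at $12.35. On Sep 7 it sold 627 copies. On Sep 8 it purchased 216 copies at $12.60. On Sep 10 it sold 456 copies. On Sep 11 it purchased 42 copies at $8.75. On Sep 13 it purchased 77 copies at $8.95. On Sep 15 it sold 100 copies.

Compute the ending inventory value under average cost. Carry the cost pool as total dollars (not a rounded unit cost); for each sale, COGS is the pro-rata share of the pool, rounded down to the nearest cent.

Ending inventory = $1,775.76

After Sep 1: 117 on hand, pool $936.00 (≈ $8.0000 each)
After Sep 2: 402 on hand, pool $3,144.75 (≈ $7.8228 each)
After Sep 4: 743 on hand, pool $6,912.80 (≈ $9.3039 each)
After Sep 5: 1024 on hand, pool $10,383.15 (≈ $10.1398 each)
Sep 7, sell 627: 627/1024 × $10,383.15 → $6,357.65
After Sep 8: 613 on hand, pool $6,747.10 (≈ $11.0067 each)
Sep 10, sell 456: 456/613 × $6,747.10 → $5,019.04
After Sep 11: 199 on hand, pool $2,095.56 (≈ $10.5305 each)
After Sep 13: 276 on hand, pool $2,784.71 (≈ $10.0895 each)
Sep 15, sell 100: 100/276 × $2,784.71 → $1,008.95
Total COGS = $6,357.65 + $5,019.04 + $1,008.95 = $12,385.64
Ending inventory (cost pool remaining) = $1,775.76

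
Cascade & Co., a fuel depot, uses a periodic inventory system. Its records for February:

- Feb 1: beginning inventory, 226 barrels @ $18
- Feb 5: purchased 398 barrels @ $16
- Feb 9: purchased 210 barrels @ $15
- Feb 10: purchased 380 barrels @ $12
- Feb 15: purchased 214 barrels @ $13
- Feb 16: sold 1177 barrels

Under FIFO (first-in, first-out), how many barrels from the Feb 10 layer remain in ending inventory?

Feb 16, 1177 sold [FIFO — oldest first]: 226 @ $18 + 398 @ $16 + 210 @ $15 + 343 @ $12 = $17,702
Ending inventory: 37 @ $12 + 214 @ $13 = $3,226

37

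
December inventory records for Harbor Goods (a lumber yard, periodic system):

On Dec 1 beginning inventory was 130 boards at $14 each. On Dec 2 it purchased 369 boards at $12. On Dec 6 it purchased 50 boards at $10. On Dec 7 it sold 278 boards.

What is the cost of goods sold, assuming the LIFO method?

Dec 7, 278 sold [LIFO — newest first]: 50 @ $10 + 228 @ $12 = $3,236
Ending inventory: 130 @ $14 + 141 @ $12 = $3,512

COGS = $3,236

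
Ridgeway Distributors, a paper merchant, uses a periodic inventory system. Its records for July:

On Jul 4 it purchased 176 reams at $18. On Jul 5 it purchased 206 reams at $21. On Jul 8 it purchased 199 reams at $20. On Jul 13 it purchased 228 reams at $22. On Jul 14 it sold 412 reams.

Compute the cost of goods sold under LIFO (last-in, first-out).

Jul 14, 412 sold [LIFO — newest first]: 228 @ $22 + 184 @ $20 = $8,696
Ending inventory: 176 @ $18 + 206 @ $21 + 15 @ $20 = $7,794

COGS = $8,696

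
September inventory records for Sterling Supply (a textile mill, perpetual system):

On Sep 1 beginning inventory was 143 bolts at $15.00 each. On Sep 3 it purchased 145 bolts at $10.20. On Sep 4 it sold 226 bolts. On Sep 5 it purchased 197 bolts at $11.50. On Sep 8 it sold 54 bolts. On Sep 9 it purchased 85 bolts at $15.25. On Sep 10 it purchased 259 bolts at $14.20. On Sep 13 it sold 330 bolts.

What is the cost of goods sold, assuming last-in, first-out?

COGS = $8,075.55

Sep 4, 226 sold [LIFO — newest first]: 145 @ $10.20 + 81 @ $15.00 = $2,694.00
Sep 8, 54 sold [LIFO — newest first]: 54 @ $11.50 = $621.00
Sep 13, 330 sold [LIFO — newest first]: 259 @ $14.20 + 71 @ $15.25 = $4,760.55
Total COGS = $2,694.00 + $621.00 + $4,760.55 = $8,075.55
Ending inventory: 62 @ $15.00 + 143 @ $11.50 + 14 @ $15.25 = $2,788.00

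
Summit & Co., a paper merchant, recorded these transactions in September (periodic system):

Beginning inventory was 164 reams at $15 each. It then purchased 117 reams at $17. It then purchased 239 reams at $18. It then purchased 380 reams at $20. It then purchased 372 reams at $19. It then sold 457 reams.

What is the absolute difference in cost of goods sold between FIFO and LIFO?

$1,151

FIFO COGS: 164 @ $15 + 117 @ $17 + 176 @ $18 = $7,617
LIFO COGS: 372 @ $19 + 85 @ $20 = $8,768
Difference = |$7,617 − $8,768| = $1,151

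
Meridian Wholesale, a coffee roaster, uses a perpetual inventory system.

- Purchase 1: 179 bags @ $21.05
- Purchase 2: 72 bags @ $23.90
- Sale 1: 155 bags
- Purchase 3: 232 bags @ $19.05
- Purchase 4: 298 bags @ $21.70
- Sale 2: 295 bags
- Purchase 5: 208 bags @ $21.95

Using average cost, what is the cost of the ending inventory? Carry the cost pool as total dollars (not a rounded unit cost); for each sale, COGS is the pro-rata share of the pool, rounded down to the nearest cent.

After Purchase 1: 179 on hand, pool $3,767.95 (≈ $21.0500 each)
After Purchase 2: 251 on hand, pool $5,488.75 (≈ $21.8675 each)
Sale 1, sell 155: 155/251 × $5,488.75 → $3,389.46
After Purchase 3: 328 on hand, pool $6,518.89 (≈ $19.8747 each)
After Purchase 4: 626 on hand, pool $12,985.49 (≈ $20.7436 each)
Sale 2, sell 295: 295/626 × $12,985.49 → $6,119.36
After Purchase 5: 539 on hand, pool $11,431.73 (≈ $21.2091 each)
Total COGS = $3,389.46 + $6,119.36 = $9,508.82
Ending inventory (cost pool remaining) = $11,431.73
Check: goods available $20,940.55 = COGS $9,508.82 + ending $11,431.73

Ending inventory = $11,431.73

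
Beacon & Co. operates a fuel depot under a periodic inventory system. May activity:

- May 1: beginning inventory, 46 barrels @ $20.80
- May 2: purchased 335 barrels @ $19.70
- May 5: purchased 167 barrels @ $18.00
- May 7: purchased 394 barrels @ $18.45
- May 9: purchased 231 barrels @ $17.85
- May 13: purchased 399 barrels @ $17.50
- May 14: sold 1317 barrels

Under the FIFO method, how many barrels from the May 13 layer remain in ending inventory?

255

May 14, 1317 sold [FIFO — oldest first]: 46 @ $20.80 + 335 @ $19.70 + 167 @ $18.00 + 394 @ $18.45 + 231 @ $17.85 + 144 @ $17.50 = $24,474.95
Ending inventory: 255 @ $17.50 = $4,462.50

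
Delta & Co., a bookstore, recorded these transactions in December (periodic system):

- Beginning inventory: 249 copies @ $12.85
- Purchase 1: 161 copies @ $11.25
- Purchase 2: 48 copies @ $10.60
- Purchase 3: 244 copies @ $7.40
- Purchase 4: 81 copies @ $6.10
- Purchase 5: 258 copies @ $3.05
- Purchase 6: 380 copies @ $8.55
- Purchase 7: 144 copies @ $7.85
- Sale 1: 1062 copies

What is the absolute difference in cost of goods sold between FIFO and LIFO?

FIFO COGS: 249 @ $12.85 + 161 @ $11.25 + 48 @ $10.60 + 244 @ $7.40 + 81 @ $6.10 + 258 @ $3.05 + 21 @ $8.55 = $8,785.85
LIFO COGS: 144 @ $7.85 + 380 @ $8.55 + 258 @ $3.05 + 81 @ $6.10 + 199 @ $7.40 = $7,133.00
Difference = |$8,785.85 − $7,133.00| = $1,652.85

$1,652.85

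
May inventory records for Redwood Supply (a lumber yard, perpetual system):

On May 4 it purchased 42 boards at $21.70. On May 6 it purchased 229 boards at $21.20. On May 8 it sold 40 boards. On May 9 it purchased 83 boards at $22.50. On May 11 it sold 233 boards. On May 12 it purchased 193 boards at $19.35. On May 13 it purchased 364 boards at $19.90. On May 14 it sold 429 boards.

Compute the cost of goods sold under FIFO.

May 8, 40 sold [FIFO — oldest first]: 40 @ $21.70 = $868.00
May 11, 233 sold [FIFO — oldest first]: 2 @ $21.70 + 229 @ $21.20 + 2 @ $22.50 = $4,943.20
May 14, 429 sold [FIFO — oldest first]: 81 @ $22.50 + 193 @ $19.35 + 155 @ $19.90 = $8,641.55
Total COGS = $868.00 + $4,943.20 + $8,641.55 = $14,452.75
Ending inventory: 209 @ $19.90 = $4,159.10

COGS = $14,452.75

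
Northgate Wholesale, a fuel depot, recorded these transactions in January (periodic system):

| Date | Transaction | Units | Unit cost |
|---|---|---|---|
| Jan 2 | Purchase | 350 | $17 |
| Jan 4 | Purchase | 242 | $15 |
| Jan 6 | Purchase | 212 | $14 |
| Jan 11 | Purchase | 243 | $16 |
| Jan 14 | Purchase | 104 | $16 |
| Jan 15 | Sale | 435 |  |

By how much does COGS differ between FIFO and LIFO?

$441

FIFO COGS: 350 @ $17 + 85 @ $15 = $7,225
LIFO COGS: 104 @ $16 + 243 @ $16 + 88 @ $14 = $6,784
Difference = |$7,225 − $6,784| = $441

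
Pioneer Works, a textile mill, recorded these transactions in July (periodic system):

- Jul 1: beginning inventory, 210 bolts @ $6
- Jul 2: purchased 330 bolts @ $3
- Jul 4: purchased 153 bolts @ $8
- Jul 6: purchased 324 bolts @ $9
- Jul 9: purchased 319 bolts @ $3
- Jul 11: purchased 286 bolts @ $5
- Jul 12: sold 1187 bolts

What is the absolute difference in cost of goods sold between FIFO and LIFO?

$58

FIFO COGS: 210 @ $6 + 330 @ $3 + 153 @ $8 + 324 @ $9 + 170 @ $3 = $6,900
LIFO COGS: 286 @ $5 + 319 @ $3 + 324 @ $9 + 153 @ $8 + 105 @ $3 = $6,842
Difference = |$6,900 − $6,842| = $58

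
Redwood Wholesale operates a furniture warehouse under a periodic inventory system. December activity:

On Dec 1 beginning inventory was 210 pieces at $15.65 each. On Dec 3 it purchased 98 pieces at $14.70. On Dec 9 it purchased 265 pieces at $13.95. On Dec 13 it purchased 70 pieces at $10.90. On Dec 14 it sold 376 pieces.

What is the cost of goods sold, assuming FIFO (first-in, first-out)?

Dec 14, 376 sold [FIFO — oldest first]: 210 @ $15.65 + 98 @ $14.70 + 68 @ $13.95 = $5,675.70
Ending inventory: 197 @ $13.95 + 70 @ $10.90 = $3,511.15
Check: goods available $9,186.85 = COGS $5,675.70 + ending $3,511.15

COGS = $5,675.70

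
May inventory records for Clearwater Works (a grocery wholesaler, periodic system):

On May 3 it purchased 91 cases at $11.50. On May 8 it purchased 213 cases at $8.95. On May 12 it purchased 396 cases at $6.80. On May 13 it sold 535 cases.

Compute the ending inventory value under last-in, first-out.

May 13, 535 sold [LIFO — newest first]: 396 @ $6.80 + 139 @ $8.95 = $3,936.85
Ending inventory: 91 @ $11.50 + 74 @ $8.95 = $1,708.80
Check: goods available $5,645.65 = COGS $3,936.85 + ending $1,708.80

Ending inventory = $1,708.80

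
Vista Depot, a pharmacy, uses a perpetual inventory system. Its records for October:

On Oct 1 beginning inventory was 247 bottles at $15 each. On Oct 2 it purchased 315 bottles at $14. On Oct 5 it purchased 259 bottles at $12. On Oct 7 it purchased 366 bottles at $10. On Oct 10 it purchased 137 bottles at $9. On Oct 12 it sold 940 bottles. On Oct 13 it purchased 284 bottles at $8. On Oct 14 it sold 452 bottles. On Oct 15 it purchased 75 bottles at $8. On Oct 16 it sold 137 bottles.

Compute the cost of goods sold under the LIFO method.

COGS = $16,678

Oct 12, 940 sold [LIFO — newest first]: 137 @ $9 + 366 @ $10 + 259 @ $12 + 178 @ $14 = $10,493
Oct 14, 452 sold [LIFO — newest first]: 284 @ $8 + 137 @ $14 + 31 @ $15 = $4,655
Oct 16, 137 sold [LIFO — newest first]: 75 @ $8 + 62 @ $15 = $1,530
Total COGS = $10,493 + $4,655 + $1,530 = $16,678
Ending inventory: 154 @ $15 = $2,310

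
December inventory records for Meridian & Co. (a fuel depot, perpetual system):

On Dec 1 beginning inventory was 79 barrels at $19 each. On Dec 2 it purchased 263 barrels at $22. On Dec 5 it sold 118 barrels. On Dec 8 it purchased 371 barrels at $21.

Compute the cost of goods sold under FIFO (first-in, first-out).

Dec 5, 118 sold [FIFO — oldest first]: 79 @ $19 + 39 @ $22 = $2,359
Ending inventory: 224 @ $22 + 371 @ $21 = $12,719
Check: goods available $15,078 = COGS $2,359 + ending $12,719

COGS = $2,359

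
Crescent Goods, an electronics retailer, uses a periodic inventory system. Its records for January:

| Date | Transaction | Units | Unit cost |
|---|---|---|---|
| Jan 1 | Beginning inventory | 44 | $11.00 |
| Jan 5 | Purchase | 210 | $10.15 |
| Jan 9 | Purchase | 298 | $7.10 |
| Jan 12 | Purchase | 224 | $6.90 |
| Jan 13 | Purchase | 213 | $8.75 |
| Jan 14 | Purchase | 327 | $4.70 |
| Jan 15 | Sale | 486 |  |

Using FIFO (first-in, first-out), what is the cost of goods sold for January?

Jan 15, 486 sold [FIFO — oldest first]: 44 @ $11.00 + 210 @ $10.15 + 232 @ $7.10 = $4,262.70
Ending inventory: 66 @ $7.10 + 224 @ $6.90 + 213 @ $8.75 + 327 @ $4.70 = $5,414.85
Check: goods available $9,677.55 = COGS $4,262.70 + ending $5,414.85

COGS = $4,262.70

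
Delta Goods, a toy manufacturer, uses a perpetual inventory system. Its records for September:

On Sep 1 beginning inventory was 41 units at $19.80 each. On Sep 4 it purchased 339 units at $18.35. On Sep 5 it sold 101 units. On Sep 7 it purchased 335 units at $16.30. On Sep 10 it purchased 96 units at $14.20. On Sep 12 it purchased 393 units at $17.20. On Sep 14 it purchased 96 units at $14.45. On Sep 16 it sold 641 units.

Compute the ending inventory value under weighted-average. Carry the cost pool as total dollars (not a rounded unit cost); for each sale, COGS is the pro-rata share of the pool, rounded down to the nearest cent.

After Sep 1: 41 on hand, pool $811.80 (≈ $19.8000 each)
After Sep 4: 380 on hand, pool $7,032.45 (≈ $18.5064 each)
Sep 5, sell 101: 101/380 × $7,032.45 → $1,869.15
After Sep 7: 614 on hand, pool $10,623.80 (≈ $17.3026 each)
After Sep 10: 710 on hand, pool $11,987.00 (≈ $16.8831 each)
After Sep 12: 1103 on hand, pool $18,746.60 (≈ $16.9960 each)
After Sep 14: 1199 on hand, pool $20,133.80 (≈ $16.7922 each)
Sep 16, sell 641: 641/1199 × $20,133.80 → $10,763.77
Total COGS = $1,869.15 + $10,763.77 = $12,632.92
Ending inventory (cost pool remaining) = $9,370.03
Check: goods available $22,002.95 = COGS $12,632.92 + ending $9,370.03

Ending inventory = $9,370.03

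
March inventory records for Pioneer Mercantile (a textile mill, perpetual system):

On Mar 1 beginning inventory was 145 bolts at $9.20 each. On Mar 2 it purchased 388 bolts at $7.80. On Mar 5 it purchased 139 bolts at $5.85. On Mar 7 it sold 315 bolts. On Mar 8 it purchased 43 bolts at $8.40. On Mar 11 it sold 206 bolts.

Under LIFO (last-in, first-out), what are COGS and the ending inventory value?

COGS = $3,818.55; ending inventory = $1,716.20

Mar 7, 315 sold [LIFO — newest first]: 139 @ $5.85 + 176 @ $7.80 = $2,185.95
Mar 11, 206 sold [LIFO — newest first]: 43 @ $8.40 + 163 @ $7.80 = $1,632.60
Total COGS = $2,185.95 + $1,632.60 = $3,818.55
Ending inventory: 145 @ $9.20 + 49 @ $7.80 = $1,716.20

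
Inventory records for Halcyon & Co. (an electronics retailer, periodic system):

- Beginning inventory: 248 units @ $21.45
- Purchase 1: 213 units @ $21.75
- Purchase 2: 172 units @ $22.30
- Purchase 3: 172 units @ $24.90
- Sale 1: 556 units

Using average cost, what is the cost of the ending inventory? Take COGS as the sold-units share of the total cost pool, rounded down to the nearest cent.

Sale 1, sell 556: 556/805 × $18,070.75 → $12,481.16
Ending inventory (cost pool remaining) = $5,589.59

Ending inventory = $5,589.59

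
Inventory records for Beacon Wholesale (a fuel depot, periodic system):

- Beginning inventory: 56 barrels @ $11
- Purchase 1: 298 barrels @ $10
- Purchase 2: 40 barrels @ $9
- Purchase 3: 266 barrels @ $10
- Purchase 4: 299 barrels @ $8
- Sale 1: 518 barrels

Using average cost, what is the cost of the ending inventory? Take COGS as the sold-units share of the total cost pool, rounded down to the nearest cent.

Ending inventory = $4,142.37

Sale 1, sell 518: 518/959 × $9,008.00 → $4,865.63
Ending inventory (cost pool remaining) = $4,142.37
Check: goods available $9,008.00 = COGS $4,865.63 + ending $4,142.37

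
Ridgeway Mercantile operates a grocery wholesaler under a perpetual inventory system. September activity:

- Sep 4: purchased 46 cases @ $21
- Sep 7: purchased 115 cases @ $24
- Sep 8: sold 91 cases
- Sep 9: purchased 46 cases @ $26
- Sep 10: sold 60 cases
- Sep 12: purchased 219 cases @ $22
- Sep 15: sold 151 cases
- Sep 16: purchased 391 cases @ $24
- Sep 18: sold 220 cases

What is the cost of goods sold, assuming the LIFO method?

COGS = $12,318

Sep 8, 91 sold [LIFO — newest first]: 91 @ $24 = $2,184
Sep 10, 60 sold [LIFO — newest first]: 46 @ $26 + 14 @ $24 = $1,532
Sep 15, 151 sold [LIFO — newest first]: 151 @ $22 = $3,322
Sep 18, 220 sold [LIFO — newest first]: 220 @ $24 = $5,280
Total COGS = $2,184 + $1,532 + $3,322 + $5,280 = $12,318
Ending inventory: 46 @ $21 + 10 @ $24 + 68 @ $22 + 171 @ $24 = $6,806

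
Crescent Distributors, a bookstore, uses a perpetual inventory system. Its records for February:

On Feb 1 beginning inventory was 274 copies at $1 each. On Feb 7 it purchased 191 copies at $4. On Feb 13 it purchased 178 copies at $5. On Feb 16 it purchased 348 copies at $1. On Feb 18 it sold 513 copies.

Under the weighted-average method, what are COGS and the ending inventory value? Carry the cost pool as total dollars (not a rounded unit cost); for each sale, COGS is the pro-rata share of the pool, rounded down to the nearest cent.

COGS = $1,178.19; ending inventory = $1,097.81

After Feb 1: 274 on hand, pool $274.00 (≈ $1.0000 each)
After Feb 7: 465 on hand, pool $1,038.00 (≈ $2.2323 each)
After Feb 13: 643 on hand, pool $1,928.00 (≈ $2.9984 each)
After Feb 16: 991 on hand, pool $2,276.00 (≈ $2.2967 each)
Feb 18, sell 513: 513/991 × $2,276.00 → $1,178.19
Ending inventory (cost pool remaining) = $1,097.81
Check: goods available $2,276.00 = COGS $1,178.19 + ending $1,097.81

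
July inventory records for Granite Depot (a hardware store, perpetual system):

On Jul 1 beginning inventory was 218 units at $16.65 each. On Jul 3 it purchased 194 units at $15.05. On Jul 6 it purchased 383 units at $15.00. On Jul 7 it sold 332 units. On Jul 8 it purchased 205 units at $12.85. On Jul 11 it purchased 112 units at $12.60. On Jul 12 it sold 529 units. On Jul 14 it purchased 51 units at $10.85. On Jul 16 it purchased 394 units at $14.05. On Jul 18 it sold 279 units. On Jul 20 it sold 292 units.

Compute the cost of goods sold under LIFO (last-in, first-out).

Jul 7, 332 sold [LIFO — newest first]: 332 @ $15.00 = $4,980.00
Jul 12, 529 sold [LIFO — newest first]: 112 @ $12.60 + 205 @ $12.85 + 51 @ $15.00 + 161 @ $15.05 = $7,233.50
Jul 18, 279 sold [LIFO — newest first]: 279 @ $14.05 = $3,919.95
Jul 20, 292 sold [LIFO — newest first]: 115 @ $14.05 + 51 @ $10.85 + 33 @ $15.05 + 93 @ $16.65 = $4,214.20
Total COGS = $4,980.00 + $7,233.50 + $3,919.95 + $4,214.20 = $20,347.65
Ending inventory: 125 @ $16.65 = $2,081.25
Check: goods available $22,428.90 = COGS $20,347.65 + ending $2,081.25

COGS = $20,347.65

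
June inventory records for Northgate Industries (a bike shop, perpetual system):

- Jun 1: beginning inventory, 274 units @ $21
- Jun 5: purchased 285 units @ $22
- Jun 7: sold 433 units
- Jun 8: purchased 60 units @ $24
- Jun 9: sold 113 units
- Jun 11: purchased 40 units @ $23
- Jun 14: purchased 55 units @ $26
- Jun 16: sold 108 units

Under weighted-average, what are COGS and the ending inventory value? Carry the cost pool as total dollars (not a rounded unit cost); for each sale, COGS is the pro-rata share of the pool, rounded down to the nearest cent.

After Jun 1: 274 on hand, pool $5,754.00 (≈ $21.0000 each)
After Jun 5: 559 on hand, pool $12,024.00 (≈ $21.5098 each)
Jun 7, sell 433: 433/559 × $12,024.00 → $9,313.76
After Jun 8: 186 on hand, pool $4,150.24 (≈ $22.3131 each)
Jun 9, sell 113: 113/186 × $4,150.24 → $2,521.38
After Jun 11: 113 on hand, pool $2,548.86 (≈ $22.5563 each)
After Jun 14: 168 on hand, pool $3,978.86 (≈ $23.6837 each)
Jun 16, sell 108: 108/168 × $3,978.86 → $2,557.83
Total COGS = $9,313.76 + $2,521.38 + $2,557.83 = $14,392.97
Ending inventory (cost pool remaining) = $1,421.03
Check: goods available $15,814.00 = COGS $14,392.97 + ending $1,421.03

COGS = $14,392.97; ending inventory = $1,421.03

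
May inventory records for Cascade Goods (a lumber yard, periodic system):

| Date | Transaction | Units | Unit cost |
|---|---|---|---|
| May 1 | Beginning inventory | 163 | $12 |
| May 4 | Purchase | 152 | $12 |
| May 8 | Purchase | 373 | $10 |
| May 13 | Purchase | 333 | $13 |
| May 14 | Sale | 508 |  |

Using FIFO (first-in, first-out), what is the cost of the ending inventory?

Ending inventory = $6,129

May 14, 508 sold [FIFO — oldest first]: 163 @ $12 + 152 @ $12 + 193 @ $10 = $5,710
Ending inventory: 180 @ $10 + 333 @ $13 = $6,129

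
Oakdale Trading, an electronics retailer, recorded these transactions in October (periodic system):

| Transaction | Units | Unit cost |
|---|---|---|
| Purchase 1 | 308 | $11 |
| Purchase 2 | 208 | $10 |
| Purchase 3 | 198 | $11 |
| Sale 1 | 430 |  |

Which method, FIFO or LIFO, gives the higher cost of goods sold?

FIFO

FIFO COGS: 308 @ $11 + 122 @ $10 = $4,608
LIFO COGS: 198 @ $11 + 208 @ $10 + 24 @ $11 = $4,522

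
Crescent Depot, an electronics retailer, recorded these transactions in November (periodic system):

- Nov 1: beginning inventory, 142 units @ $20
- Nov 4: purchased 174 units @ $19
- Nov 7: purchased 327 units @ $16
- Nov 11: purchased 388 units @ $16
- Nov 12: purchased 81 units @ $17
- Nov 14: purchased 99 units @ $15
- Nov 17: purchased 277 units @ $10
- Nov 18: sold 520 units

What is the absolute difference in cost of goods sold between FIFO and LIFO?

$2,770

FIFO COGS: 142 @ $20 + 174 @ $19 + 204 @ $16 = $9,410
LIFO COGS: 277 @ $10 + 99 @ $15 + 81 @ $17 + 63 @ $16 = $6,640
Difference = |$9,410 − $6,640| = $2,770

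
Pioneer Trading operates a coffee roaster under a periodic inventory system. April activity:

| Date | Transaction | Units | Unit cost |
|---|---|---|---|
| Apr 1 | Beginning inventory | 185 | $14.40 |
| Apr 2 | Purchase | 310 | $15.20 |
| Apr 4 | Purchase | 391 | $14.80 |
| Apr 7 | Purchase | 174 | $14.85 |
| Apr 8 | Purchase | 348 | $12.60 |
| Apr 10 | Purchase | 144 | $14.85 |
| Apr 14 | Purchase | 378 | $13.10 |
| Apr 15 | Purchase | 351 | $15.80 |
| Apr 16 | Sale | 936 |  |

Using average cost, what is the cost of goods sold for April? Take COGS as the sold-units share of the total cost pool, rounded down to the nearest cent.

COGS = $13,446.02

Apr 16, sell 936: 936/2281 × $32,767.50 → $13,446.02
Ending inventory (cost pool remaining) = $19,321.48
Check: goods available $32,767.50 = COGS $13,446.02 + ending $19,321.48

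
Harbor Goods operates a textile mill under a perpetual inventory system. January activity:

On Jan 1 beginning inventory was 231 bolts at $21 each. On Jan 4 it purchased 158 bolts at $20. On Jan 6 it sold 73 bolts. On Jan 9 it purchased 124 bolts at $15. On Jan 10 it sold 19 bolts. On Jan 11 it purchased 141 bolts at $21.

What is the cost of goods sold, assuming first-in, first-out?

COGS = $1,932

Jan 6, 73 sold [FIFO — oldest first]: 73 @ $21 = $1,533
Jan 10, 19 sold [FIFO — oldest first]: 19 @ $21 = $399
Total COGS = $1,533 + $399 = $1,932
Ending inventory: 139 @ $21 + 158 @ $20 + 124 @ $15 + 141 @ $21 = $10,900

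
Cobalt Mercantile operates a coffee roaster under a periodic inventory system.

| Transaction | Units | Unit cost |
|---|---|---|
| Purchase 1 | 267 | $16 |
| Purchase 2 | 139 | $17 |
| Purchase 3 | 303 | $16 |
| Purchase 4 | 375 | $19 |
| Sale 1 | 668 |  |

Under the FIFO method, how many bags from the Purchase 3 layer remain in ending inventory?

41

Sale 1 (668) [FIFO — oldest first]: 267 @ $16 + 139 @ $17 + 262 @ $16 = $10,827
Ending inventory: 41 @ $16 + 375 @ $19 = $7,781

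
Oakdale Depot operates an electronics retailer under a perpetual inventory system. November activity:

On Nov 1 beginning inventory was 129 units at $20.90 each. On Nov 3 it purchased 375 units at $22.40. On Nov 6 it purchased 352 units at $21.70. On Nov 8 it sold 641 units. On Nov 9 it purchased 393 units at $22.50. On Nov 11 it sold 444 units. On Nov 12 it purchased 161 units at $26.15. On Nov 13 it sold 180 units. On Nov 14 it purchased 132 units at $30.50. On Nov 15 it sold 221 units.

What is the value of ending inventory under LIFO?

Nov 8, 641 sold [LIFO — newest first]: 352 @ $21.70 + 289 @ $22.40 = $14,112.00
Nov 11, 444 sold [LIFO — newest first]: 393 @ $22.50 + 51 @ $22.40 = $9,984.90
Nov 13, 180 sold [LIFO — newest first]: 161 @ $26.15 + 19 @ $22.40 = $4,635.75
Nov 15, 221 sold [LIFO — newest first]: 132 @ $30.50 + 16 @ $22.40 + 73 @ $20.90 = $5,910.10
Total COGS = $14,112.00 + $9,984.90 + $4,635.75 + $5,910.10 = $34,642.75
Ending inventory: 56 @ $20.90 = $1,170.40

Ending inventory = $1,170.40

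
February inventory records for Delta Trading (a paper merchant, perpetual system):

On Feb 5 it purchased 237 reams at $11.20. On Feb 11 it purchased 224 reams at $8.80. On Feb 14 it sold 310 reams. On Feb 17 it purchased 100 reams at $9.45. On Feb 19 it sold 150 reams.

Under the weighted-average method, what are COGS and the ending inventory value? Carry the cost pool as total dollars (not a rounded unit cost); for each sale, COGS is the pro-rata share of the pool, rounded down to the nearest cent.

COGS = $4,580.67; ending inventory = $989.93

After Feb 5: 237 on hand, pool $2,654.40 (≈ $11.2000 each)
After Feb 11: 461 on hand, pool $4,625.60 (≈ $10.0338 each)
Feb 14, sell 310: 310/461 × $4,625.60 → $3,110.49
After Feb 17: 251 on hand, pool $2,460.11 (≈ $9.8012 each)
Feb 19, sell 150: 150/251 × $2,460.11 → $1,470.18
Total COGS = $3,110.49 + $1,470.18 = $4,580.67
Ending inventory (cost pool remaining) = $989.93
Check: goods available $5,570.60 = COGS $4,580.67 + ending $989.93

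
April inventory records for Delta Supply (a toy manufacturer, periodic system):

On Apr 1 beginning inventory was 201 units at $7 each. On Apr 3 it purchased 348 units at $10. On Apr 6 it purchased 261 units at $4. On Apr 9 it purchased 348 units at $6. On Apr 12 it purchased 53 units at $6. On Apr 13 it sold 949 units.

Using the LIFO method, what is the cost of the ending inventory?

Ending inventory = $2,017

Apr 13, 949 sold [LIFO — newest first]: 53 @ $6 + 348 @ $6 + 261 @ $4 + 287 @ $10 = $6,320
Ending inventory: 201 @ $7 + 61 @ $10 = $2,017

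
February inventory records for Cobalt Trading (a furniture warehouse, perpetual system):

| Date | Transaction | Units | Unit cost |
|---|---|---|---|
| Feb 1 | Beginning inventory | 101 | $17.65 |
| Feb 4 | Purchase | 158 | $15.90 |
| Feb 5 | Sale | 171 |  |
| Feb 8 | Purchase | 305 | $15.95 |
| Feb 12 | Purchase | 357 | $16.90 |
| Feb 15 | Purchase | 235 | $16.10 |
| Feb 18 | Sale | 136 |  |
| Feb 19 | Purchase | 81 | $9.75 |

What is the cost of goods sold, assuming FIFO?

Feb 5, 171 sold [FIFO — oldest first]: 101 @ $17.65 + 70 @ $15.90 = $2,895.65
Feb 18, 136 sold [FIFO — oldest first]: 88 @ $15.90 + 48 @ $15.95 = $2,164.80
Total COGS = $2,895.65 + $2,164.80 = $5,060.45
Ending inventory: 257 @ $15.95 + 357 @ $16.90 + 235 @ $16.10 + 81 @ $9.75 = $14,705.70

COGS = $5,060.45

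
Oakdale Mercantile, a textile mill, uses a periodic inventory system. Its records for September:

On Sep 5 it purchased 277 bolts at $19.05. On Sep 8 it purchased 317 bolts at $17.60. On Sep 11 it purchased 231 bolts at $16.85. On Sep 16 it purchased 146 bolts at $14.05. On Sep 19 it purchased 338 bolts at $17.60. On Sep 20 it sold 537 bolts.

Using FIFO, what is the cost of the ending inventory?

Ending inventory = $12,895.65

Sep 20, 537 sold [FIFO — oldest first]: 277 @ $19.05 + 260 @ $17.60 = $9,852.85
Ending inventory: 57 @ $17.60 + 231 @ $16.85 + 146 @ $14.05 + 338 @ $17.60 = $12,895.65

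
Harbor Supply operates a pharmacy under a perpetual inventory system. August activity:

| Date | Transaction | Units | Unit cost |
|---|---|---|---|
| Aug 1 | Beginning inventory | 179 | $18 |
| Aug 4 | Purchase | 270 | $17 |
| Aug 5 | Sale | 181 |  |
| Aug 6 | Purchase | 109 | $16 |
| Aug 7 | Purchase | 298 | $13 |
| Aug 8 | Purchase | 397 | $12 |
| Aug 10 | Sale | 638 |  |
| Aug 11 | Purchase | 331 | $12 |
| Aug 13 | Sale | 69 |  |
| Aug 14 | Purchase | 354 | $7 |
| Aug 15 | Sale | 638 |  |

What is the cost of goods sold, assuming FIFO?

Aug 5, 181 sold [FIFO — oldest first]: 179 @ $18 + 2 @ $17 = $3,256
Aug 10, 638 sold [FIFO — oldest first]: 268 @ $17 + 109 @ $16 + 261 @ $13 = $9,693
Aug 13, 69 sold [FIFO — oldest first]: 37 @ $13 + 32 @ $12 = $865
Aug 15, 638 sold [FIFO — oldest first]: 365 @ $12 + 273 @ $12 = $7,656
Total COGS = $3,256 + $9,693 + $865 + $7,656 = $21,470
Ending inventory: 58 @ $12 + 354 @ $7 = $3,174

COGS = $21,470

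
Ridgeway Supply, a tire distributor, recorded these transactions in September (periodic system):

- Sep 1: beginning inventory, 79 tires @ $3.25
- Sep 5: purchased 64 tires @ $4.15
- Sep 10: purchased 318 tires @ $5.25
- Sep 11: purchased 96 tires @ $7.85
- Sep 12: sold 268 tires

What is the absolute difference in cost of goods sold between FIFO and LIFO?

$478.00

FIFO COGS: 79 @ $3.25 + 64 @ $4.15 + 125 @ $5.25 = $1,178.60
LIFO COGS: 96 @ $7.85 + 172 @ $5.25 = $1,656.60
Difference = |$1,178.60 − $1,656.60| = $478.00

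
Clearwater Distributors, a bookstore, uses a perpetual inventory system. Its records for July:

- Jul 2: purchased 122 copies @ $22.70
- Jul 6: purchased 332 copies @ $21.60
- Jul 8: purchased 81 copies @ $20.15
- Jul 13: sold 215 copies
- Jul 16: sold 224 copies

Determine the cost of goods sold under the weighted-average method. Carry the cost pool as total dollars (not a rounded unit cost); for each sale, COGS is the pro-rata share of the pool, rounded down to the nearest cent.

COGS = $9,496.14

After Jul 2: 122 on hand, pool $2,769.40 (≈ $22.7000 each)
After Jul 6: 454 on hand, pool $9,940.60 (≈ $21.8956 each)
After Jul 8: 535 on hand, pool $11,572.75 (≈ $21.6313 each)
Jul 13, sell 215: 215/535 × $11,572.75 → $4,650.73
Jul 16, sell 224: 224/320 × $6,922.02 → $4,845.41
Total COGS = $4,650.73 + $4,845.41 = $9,496.14
Ending inventory (cost pool remaining) = $2,076.61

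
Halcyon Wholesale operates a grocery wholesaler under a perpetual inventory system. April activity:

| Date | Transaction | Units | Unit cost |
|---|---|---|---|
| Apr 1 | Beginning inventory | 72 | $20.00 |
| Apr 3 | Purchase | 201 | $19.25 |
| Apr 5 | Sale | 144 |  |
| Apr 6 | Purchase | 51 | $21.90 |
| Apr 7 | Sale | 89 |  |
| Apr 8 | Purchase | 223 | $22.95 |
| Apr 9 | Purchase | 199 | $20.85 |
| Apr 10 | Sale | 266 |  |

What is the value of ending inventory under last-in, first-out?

Apr 5, 144 sold [LIFO — newest first]: 144 @ $19.25 = $2,772.00
Apr 7, 89 sold [LIFO — newest first]: 51 @ $21.90 + 38 @ $19.25 = $1,848.40
Apr 10, 266 sold [LIFO — newest first]: 199 @ $20.85 + 67 @ $22.95 = $5,686.80
Total COGS = $2,772.00 + $1,848.40 + $5,686.80 = $10,307.20
Ending inventory: 72 @ $20.00 + 19 @ $19.25 + 156 @ $22.95 = $5,385.95

Ending inventory = $5,385.95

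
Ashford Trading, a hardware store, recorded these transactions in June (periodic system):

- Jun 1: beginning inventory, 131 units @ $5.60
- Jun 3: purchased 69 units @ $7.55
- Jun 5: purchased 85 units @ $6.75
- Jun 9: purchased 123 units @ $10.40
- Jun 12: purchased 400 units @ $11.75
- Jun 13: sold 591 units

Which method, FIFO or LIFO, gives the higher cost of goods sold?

LIFO

FIFO COGS: 131 @ $5.60 + 69 @ $7.55 + 85 @ $6.75 + 123 @ $10.40 + 183 @ $11.75 = $5,257.75
LIFO COGS: 400 @ $11.75 + 123 @ $10.40 + 68 @ $6.75 = $6,438.20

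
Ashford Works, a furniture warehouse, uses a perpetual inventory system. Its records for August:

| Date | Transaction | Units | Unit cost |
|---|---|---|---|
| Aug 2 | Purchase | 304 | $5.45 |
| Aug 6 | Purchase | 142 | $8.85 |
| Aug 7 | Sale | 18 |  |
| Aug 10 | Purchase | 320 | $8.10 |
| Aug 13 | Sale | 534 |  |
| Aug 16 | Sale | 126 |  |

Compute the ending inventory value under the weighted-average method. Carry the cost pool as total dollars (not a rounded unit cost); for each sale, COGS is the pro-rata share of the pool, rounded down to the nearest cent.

After Aug 2: 304 on hand, pool $1,656.80 (≈ $5.4500 each)
After Aug 6: 446 on hand, pool $2,913.50 (≈ $6.5325 each)
Aug 7, sell 18: 18/446 × $2,913.50 → $117.58
After Aug 10: 748 on hand, pool $5,387.92 (≈ $7.2031 each)
Aug 13, sell 534: 534/748 × $5,387.92 → $3,846.45
Aug 16, sell 126: 126/214 × $1,541.47 → $907.59
Total COGS = $117.58 + $3,846.45 + $907.59 = $4,871.62
Ending inventory (cost pool remaining) = $633.88

Ending inventory = $633.88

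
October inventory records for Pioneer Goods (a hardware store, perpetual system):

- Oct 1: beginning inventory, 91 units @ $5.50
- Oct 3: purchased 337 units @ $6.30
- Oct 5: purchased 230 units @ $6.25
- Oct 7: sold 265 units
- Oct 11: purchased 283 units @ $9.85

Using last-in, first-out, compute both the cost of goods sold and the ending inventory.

COGS = $1,658.00; ending inventory = $5,190.65

Oct 7, 265 sold [LIFO — newest first]: 230 @ $6.25 + 35 @ $6.30 = $1,658.00
Ending inventory: 91 @ $5.50 + 302 @ $6.30 + 283 @ $9.85 = $5,190.65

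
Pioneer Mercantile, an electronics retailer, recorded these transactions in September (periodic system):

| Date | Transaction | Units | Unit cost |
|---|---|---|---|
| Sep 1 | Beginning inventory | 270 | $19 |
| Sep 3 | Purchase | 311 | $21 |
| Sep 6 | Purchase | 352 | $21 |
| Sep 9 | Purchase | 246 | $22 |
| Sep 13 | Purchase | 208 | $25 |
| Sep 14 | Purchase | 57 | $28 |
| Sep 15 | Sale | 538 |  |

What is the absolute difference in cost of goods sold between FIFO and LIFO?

FIFO COGS: 270 @ $19 + 268 @ $21 = $10,758
LIFO COGS: 57 @ $28 + 208 @ $25 + 246 @ $22 + 27 @ $21 = $12,775
Difference = |$10,758 − $12,775| = $2,017

$2,017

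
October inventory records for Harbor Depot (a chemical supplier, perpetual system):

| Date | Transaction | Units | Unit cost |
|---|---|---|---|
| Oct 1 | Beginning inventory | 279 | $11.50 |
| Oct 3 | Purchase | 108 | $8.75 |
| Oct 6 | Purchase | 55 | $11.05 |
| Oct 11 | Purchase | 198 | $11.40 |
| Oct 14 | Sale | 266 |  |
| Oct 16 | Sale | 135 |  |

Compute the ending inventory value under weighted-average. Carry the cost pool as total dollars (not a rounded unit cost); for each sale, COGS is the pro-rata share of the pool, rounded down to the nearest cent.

Ending inventory = $2,620.96

After Oct 1: 279 on hand, pool $3,208.50 (≈ $11.5000 each)
After Oct 3: 387 on hand, pool $4,153.50 (≈ $10.7326 each)
After Oct 6: 442 on hand, pool $4,761.25 (≈ $10.7721 each)
After Oct 11: 640 on hand, pool $7,018.45 (≈ $10.9663 each)
Oct 14, sell 266: 266/640 × $7,018.45 → $2,917.04
Oct 16, sell 135: 135/374 × $4,101.41 → $1,480.45
Total COGS = $2,917.04 + $1,480.45 = $4,397.49
Ending inventory (cost pool remaining) = $2,620.96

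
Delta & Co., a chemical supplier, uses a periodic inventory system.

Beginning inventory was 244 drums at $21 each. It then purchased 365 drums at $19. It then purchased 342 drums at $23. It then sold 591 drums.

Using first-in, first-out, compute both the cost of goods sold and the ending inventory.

Sale 1 (591) [FIFO — oldest first]: 244 @ $21 + 347 @ $19 = $11,717
Ending inventory: 18 @ $19 + 342 @ $23 = $8,208

COGS = $11,717; ending inventory = $8,208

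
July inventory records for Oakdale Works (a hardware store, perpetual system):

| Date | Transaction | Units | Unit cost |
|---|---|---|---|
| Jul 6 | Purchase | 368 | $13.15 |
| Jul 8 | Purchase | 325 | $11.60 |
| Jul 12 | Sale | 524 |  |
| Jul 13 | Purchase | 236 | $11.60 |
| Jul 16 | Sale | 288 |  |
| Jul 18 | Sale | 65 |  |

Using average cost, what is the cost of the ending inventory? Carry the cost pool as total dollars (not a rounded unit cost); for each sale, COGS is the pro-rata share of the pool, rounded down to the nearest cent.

Ending inventory = $621.07

After Jul 6: 368 on hand, pool $4,839.20 (≈ $13.1500 each)
After Jul 8: 693 on hand, pool $8,609.20 (≈ $12.4231 each)
Jul 12, sell 524: 524/693 × $8,609.20 → $6,509.69
After Jul 13: 405 on hand, pool $4,837.11 (≈ $11.9435 each)
Jul 16, sell 288: 288/405 × $4,837.11 → $3,439.72
Jul 18, sell 65: 65/117 × $1,397.39 → $776.32
Total COGS = $6,509.69 + $3,439.72 + $776.32 = $10,725.73
Ending inventory (cost pool remaining) = $621.07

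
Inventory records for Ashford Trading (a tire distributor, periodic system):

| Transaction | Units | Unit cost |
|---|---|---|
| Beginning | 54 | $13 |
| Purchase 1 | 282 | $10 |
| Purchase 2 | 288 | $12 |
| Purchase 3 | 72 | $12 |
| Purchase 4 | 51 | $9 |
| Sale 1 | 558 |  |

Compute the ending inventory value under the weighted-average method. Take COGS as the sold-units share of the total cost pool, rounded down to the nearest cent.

Sale 1, sell 558: 558/747 × $8,301.00 → $6,200.74
Ending inventory (cost pool remaining) = $2,100.26

Ending inventory = $2,100.26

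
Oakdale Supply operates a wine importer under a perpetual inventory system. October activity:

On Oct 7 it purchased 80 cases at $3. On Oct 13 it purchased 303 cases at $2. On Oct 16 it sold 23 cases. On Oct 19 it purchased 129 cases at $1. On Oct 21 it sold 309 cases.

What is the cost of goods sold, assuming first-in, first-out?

Oct 16, 23 sold [FIFO — oldest first]: 23 @ $3 = $69
Oct 21, 309 sold [FIFO — oldest first]: 57 @ $3 + 252 @ $2 = $675
Total COGS = $69 + $675 = $744
Ending inventory: 51 @ $2 + 129 @ $1 = $231
Check: goods available $975 = COGS $744 + ending $231

COGS = $744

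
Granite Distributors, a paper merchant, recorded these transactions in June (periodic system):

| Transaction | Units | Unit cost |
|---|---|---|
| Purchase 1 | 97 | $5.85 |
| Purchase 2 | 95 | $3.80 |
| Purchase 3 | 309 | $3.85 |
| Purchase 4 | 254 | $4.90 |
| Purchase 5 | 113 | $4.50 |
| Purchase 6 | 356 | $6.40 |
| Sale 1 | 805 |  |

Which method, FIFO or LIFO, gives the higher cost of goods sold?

LIFO

FIFO COGS: 97 @ $5.85 + 95 @ $3.80 + 309 @ $3.85 + 254 @ $4.90 + 50 @ $4.50 = $3,587.70
LIFO COGS: 356 @ $6.40 + 113 @ $4.50 + 254 @ $4.90 + 82 @ $3.85 = $4,347.20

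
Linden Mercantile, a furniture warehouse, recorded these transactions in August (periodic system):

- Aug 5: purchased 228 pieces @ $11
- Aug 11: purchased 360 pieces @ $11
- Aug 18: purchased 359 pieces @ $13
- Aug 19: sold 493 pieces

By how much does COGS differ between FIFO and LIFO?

FIFO COGS: 228 @ $11 + 265 @ $11 = $5,423
LIFO COGS: 359 @ $13 + 134 @ $11 = $6,141
Difference = |$5,423 − $6,141| = $718

$718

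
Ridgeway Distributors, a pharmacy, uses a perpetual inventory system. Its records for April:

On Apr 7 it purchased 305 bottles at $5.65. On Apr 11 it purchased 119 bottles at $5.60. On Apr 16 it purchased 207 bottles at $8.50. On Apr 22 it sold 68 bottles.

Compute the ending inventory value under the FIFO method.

Apr 22, 68 sold [FIFO — oldest first]: 68 @ $5.65 = $384.20
Ending inventory: 237 @ $5.65 + 119 @ $5.60 + 207 @ $8.50 = $3,764.95
Check: goods available $4,149.15 = COGS $384.20 + ending $3,764.95

Ending inventory = $3,764.95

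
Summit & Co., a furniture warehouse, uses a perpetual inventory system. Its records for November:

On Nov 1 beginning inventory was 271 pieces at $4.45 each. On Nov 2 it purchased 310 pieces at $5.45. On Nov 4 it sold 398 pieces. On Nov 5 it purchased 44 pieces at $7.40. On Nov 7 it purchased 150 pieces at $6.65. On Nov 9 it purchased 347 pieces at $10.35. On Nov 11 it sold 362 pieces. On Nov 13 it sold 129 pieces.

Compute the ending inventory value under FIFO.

Nov 4, 398 sold [FIFO — oldest first]: 271 @ $4.45 + 127 @ $5.45 = $1,898.10
Nov 11, 362 sold [FIFO — oldest first]: 183 @ $5.45 + 44 @ $7.40 + 135 @ $6.65 = $2,220.70
Nov 13, 129 sold [FIFO — oldest first]: 15 @ $6.65 + 114 @ $10.35 = $1,279.65
Total COGS = $1,898.10 + $2,220.70 + $1,279.65 = $5,398.45
Ending inventory: 233 @ $10.35 = $2,411.55

Ending inventory = $2,411.55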